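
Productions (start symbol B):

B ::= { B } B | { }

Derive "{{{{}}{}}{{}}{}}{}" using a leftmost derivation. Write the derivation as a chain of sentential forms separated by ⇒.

B ⇒ {B}B   [B ::= { B } B]
{B}B ⇒ {{B}B}B   [B ::= { B } B]
{{B}B}B ⇒ {{{B}B}B}B   [B ::= { B } B]
{{{B}B}B}B ⇒ {{{{}}B}B}B   [B ::= { }]
{{{{}}B}B}B ⇒ {{{{}}{}}B}B   [B ::= { }]
{{{{}}{}}B}B ⇒ {{{{}}{}}{B}B}B   [B ::= { B } B]
{{{{}}{}}{B}B}B ⇒ {{{{}}{}}{{}}B}B   [B ::= { }]
{{{{}}{}}{{}}B}B ⇒ {{{{}}{}}{{}}{}}B   [B ::= { }]
{{{{}}{}}{{}}{}}B ⇒ {{{{}}{}}{{}}{}}{}   [B ::= { }]

B⇒{B}B⇒{{B}B}B⇒{{{B}B}B}B⇒{{{{}}B}B}B⇒{{{{}}{}}B}B⇒{{{{}}{}}{B}B}B⇒{{{{}}{}}{{}}B}B⇒{{{{}}{}}{{}}{}}B⇒{{{{}}{}}{{}}{}}{}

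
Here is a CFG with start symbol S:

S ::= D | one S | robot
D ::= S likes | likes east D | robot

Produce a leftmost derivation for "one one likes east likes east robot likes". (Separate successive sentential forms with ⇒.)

S ⇒ one S ⇒ one one S ⇒ one one D ⇒ one one likes east D ⇒ one one likes east S likes ⇒ one one likes east D likes ⇒ one one likes east likes east D likes ⇒ one one likes east likes east robot likes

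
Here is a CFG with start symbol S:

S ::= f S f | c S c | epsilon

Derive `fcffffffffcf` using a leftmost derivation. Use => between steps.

S=>fSf=>fcScf=>fcfSfcf=>fcffSffcf=>fcfffSfffcf=>fcffffSffffcf=>fcffffffffcf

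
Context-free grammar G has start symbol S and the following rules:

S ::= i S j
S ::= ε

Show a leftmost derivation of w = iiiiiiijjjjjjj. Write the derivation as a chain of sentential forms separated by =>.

S=>iSj=>iiSjj=>iiiSjjj=>iiiiSjjjj=>iiiiiSjjjjj=>iiiiiiSjjjjjj=>iiiiiiiSjjjjjjj=>iiiiiiijjjjjjj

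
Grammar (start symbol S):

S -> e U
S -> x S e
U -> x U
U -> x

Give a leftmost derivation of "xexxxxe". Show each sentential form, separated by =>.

S => xSe => xeUe => xexUe => xexxUe => xexxxUe => xexxxxe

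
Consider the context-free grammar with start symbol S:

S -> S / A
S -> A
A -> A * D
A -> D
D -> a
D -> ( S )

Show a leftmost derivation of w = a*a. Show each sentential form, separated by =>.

S => A   [S -> A]
A => A*D   [A -> A * D]
A*D => D*D   [A -> D]
D*D => a*D   [D -> a]
a*D => a*a   [D -> a]

S => A => A*D => D*D => a*D => a*a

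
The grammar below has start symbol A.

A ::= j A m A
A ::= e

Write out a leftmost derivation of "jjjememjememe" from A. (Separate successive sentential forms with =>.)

A => jAmA => jjAmAmA => jjjAmAmAmA => jjjemAmAmA => jjjememAmA => jjjememjAmAmA => jjjememjemAmA => jjjememjememA => jjjememjememe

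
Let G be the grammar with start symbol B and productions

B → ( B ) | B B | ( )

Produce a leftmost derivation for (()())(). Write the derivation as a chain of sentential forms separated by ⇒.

B ⇒ BB   [B → B B]
BB ⇒ (B)B   [B → ( B )]
(B)B ⇒ (BB)B   [B → B B]
(BB)B ⇒ (()B)B   [B → ( )]
(()B)B ⇒ (()())B   [B → ( )]
(()())B ⇒ (()())()   [B → ( )]

B⇒BB⇒(B)B⇒(BB)B⇒(()B)B⇒(()())B⇒(()())()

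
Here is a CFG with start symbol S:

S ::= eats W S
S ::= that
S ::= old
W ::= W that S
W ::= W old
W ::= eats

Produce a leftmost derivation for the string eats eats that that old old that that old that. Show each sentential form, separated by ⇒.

S ⇒ eats W S   [S ::= eats W S]
eats W S ⇒ eats W old S   [W ::= W old]
eats W old S ⇒ eats W that S old S   [W ::= W that S]
eats W that S old S ⇒ eats W old that S old S   [W ::= W old]
eats W old that S old S ⇒ eats W old old that S old S   [W ::= W old]
eats W old old that S old S ⇒ eats W that S old old that S old S   [W ::= W that S]
eats W that S old old that S old S ⇒ eats eats that S old old that S old S   [W ::= eats]
eats eats that S old old that S old S ⇒ eats eats that that old old that S old S   [S ::= that]
eats eats that that old old that S old S ⇒ eats eats that that old old that that old S   [S ::= that]
eats eats that that old old that that old S ⇒ eats eats that that old old that that old that   [S ::= that]

S ⇒ eats W S ⇒ eats W old S ⇒ eats W that S old S ⇒ eats W old that S old S ⇒ eats W old old that S old S ⇒ eats W that S old old that S old S ⇒ eats eats that S old old that S old S ⇒ eats eats that that old old that S old S ⇒ eats eats that that old old that that old S ⇒ eats eats that that old old that that old that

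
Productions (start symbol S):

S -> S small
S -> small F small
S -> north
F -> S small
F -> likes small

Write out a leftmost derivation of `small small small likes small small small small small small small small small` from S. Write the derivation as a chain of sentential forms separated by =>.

S => S small => small F small small => small S small small small => small small F small small small small => small small S small small small small small => small small S small small small small small small => small small S small small small small small small small => small small small F small small small small small small small small => small small small likes small small small small small small small small small

S => S small   [S -> S small]
S small => small F small small   [S -> small F small]
small F small small => small S small small small   [F -> S small]
small S small small small => small small F small small small small   [S -> small F small]
small small F small small small small => small small S small small small small small   [F -> S small]
small small S small small small small small => small small S small small small small small small   [S -> S small]
small small S small small small small small small => small small S small small small small small small small   [S -> S small]
small small S small small small small small small small => small small small F small small small small small small small small   [S -> small F small]
small small small F small small small small small small small small => small small small likes small small small small small small small small small   [F -> likes small]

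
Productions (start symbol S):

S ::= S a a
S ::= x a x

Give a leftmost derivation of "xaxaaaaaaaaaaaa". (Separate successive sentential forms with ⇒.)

S ⇒ Saa   [S ::= S a a]
Saa ⇒ Saaaa   [S ::= S a a]
Saaaa ⇒ Saaaaaa   [S ::= S a a]
Saaaaaa ⇒ Saaaaaaaa   [S ::= S a a]
Saaaaaaaa ⇒ Saaaaaaaaaa   [S ::= S a a]
Saaaaaaaaaa ⇒ Saaaaaaaaaaaa   [S ::= S a a]
Saaaaaaaaaaaa ⇒ xaxaaaaaaaaaaaa   [S ::= x a x]

S⇒Saa⇒Saaaa⇒Saaaaaa⇒Saaaaaaaa⇒Saaaaaaaaaa⇒Saaaaaaaaaaaa⇒xaxaaaaaaaaaaaa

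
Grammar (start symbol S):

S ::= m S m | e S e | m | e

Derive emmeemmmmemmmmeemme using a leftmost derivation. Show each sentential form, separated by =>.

S => eSe   [S ::= e S e]
eSe => emSme   [S ::= m S m]
emSme => emmSmme   [S ::= m S m]
emmSmme => emmeSemme   [S ::= e S e]
emmeSemme => emmeeSeemme   [S ::= e S e]
emmeeSeemme => emmeemSmeemme   [S ::= m S m]
emmeemSmeemme => emmeemmSmmeemme   [S ::= m S m]
emmeemmSmmeemme => emmeemmmSmmmeemme   [S ::= m S m]
emmeemmmSmmmeemme => emmeemmmmSmmmmeemme   [S ::= m S m]
emmeemmmmSmmmmeemme => emmeemmmmemmmmeemme   [S ::= e]

S => eSe => emSme => emmSmme => emmeSemme => emmeeSeemme => emmeemSmeemme => emmeemmSmmeemme => emmeemmmSmmmeemme => emmeemmmmSmmmmeemme => emmeemmmmemmmmeemme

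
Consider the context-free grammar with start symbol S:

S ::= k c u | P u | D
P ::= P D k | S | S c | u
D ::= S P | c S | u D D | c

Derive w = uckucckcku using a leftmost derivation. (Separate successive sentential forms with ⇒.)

S⇒Pu⇒PDku⇒PDkDku⇒ScDkDku⇒PucDkDku⇒PDkucDkDku⇒uDkucDkDku⇒uckucDkDku⇒uckucckDku⇒uckucckcku

S ⇒ Pu   [S ::= P u]
Pu ⇒ PDku   [P ::= P D k]
PDku ⇒ PDkDku   [P ::= P D k]
PDkDku ⇒ ScDkDku   [P ::= S c]
ScDkDku ⇒ PucDkDku   [S ::= P u]
PucDkDku ⇒ PDkucDkDku   [P ::= P D k]
PDkucDkDku ⇒ uDkucDkDku   [P ::= u]
uDkucDkDku ⇒ uckucDkDku   [D ::= c]
uckucDkDku ⇒ uckucckDku   [D ::= c]
uckucckDku ⇒ uckucckcku   [D ::= c]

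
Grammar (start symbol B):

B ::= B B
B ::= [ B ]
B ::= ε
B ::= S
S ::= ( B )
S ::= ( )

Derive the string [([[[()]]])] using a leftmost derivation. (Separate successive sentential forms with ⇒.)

B ⇒ [B] ⇒ [BB] ⇒ [BBB] ⇒ [SBB] ⇒ [(B)BB] ⇒ [([B])BB] ⇒ [([[B]])BB] ⇒ [([[[B]]])BB] ⇒ [([[[S]]])BB] ⇒ [([[[()]]])BB] ⇒ [([[[()]]])B] ⇒ [([[[()]]])]

B ⇒ [B]   [B ::= [ B ]]
[B] ⇒ [BB]   [B ::= B B]
[BB] ⇒ [BBB]   [B ::= B B]
[BBB] ⇒ [SBB]   [B ::= S]
[SBB] ⇒ [(B)BB]   [S ::= ( B )]
[(B)BB] ⇒ [([B])BB]   [B ::= [ B ]]
[([B])BB] ⇒ [([[B]])BB]   [B ::= [ B ]]
[([[B]])BB] ⇒ [([[[B]]])BB]   [B ::= [ B ]]
[([[[B]]])BB] ⇒ [([[[S]]])BB]   [B ::= S]
[([[[S]]])BB] ⇒ [([[[()]]])BB]   [S ::= ( )]
[([[[()]]])BB] ⇒ [([[[()]]])B]   [B ::= ε]
[([[[()]]])B] ⇒ [([[[()]]])]   [B ::= ε]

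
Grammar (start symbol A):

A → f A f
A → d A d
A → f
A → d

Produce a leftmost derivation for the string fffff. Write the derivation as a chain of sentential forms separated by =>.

A => fAf   [A → f A f]
fAf => ffAff   [A → f A f]
ffAff => fffff   [A → f]

A => fAf => ffAff => fffff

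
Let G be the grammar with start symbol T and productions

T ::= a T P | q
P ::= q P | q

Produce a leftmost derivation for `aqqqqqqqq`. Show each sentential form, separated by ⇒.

T ⇒ aTP   [T ::= a T P]
aTP ⇒ aqP   [T ::= q]
aqP ⇒ aqqP   [P ::= q P]
aqqP ⇒ aqqqP   [P ::= q P]
aqqqP ⇒ aqqqqP   [P ::= q P]
aqqqqP ⇒ aqqqqqP   [P ::= q P]
aqqqqqP ⇒ aqqqqqqP   [P ::= q P]
aqqqqqqP ⇒ aqqqqqqqP   [P ::= q P]
aqqqqqqqP ⇒ aqqqqqqqq   [P ::= q]

T⇒aTP⇒aqP⇒aqqP⇒aqqqP⇒aqqqqP⇒aqqqqqP⇒aqqqqqqP⇒aqqqqqqqP⇒aqqqqqqqq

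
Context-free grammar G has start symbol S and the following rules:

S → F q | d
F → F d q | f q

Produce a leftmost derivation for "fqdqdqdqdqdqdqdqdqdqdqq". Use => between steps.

S => Fq   [S → F q]
Fq => Fdqq   [F → F d q]
Fdqq => Fdqdqq   [F → F d q]
Fdqdqq => Fdqdqdqq   [F → F d q]
Fdqdqdqq => Fdqdqdqdqq   [F → F d q]
Fdqdqdqdqq => Fdqdqdqdqdqq   [F → F d q]
Fdqdqdqdqdqq => Fdqdqdqdqdqdqq   [F → F d q]
Fdqdqdqdqdqdqq => Fdqdqdqdqdqdqdqq   [F → F d q]
Fdqdqdqdqdqdqdqq => Fdqdqdqdqdqdqdqdqq   [F → F d q]
Fdqdqdqdqdqdqdqdqq => Fdqdqdqdqdqdqdqdqdqq   [F → F d q]
Fdqdqdqdqdqdqdqdqdqq => Fdqdqdqdqdqdqdqdqdqdqq   [F → F d q]
Fdqdqdqdqdqdqdqdqdqdqq => fqdqdqdqdqdqdqdqdqdqdqq   [F → f q]

S => Fq => Fdqq => Fdqdqq => Fdqdqdqq => Fdqdqdqdqq => Fdqdqdqdqdqq => Fdqdqdqdqdqdqq => Fdqdqdqdqdqdqdqq => Fdqdqdqdqdqdqdqdqq => Fdqdqdqdqdqdqdqdqdqq => Fdqdqdqdqdqdqdqdqdqdqq => fqdqdqdqdqdqdqdqdqdqdqq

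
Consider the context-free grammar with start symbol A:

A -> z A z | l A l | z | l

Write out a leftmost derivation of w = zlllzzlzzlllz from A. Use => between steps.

A => zAz   [A -> z A z]
zAz => zlAlz   [A -> l A l]
zlAlz => zllAllz   [A -> l A l]
zllAllz => zlllAlllz   [A -> l A l]
zlllAlllz => zlllzAzlllz   [A -> z A z]
zlllzAzlllz => zlllzzAzzlllz   [A -> z A z]
zlllzzAzzlllz => zlllzzlzzlllz   [A -> l]

A=>zAz=>zlAlz=>zllAllz=>zlllAlllz=>zlllzAzlllz=>zlllzzAzzlllz=>zlllzzlzzlllz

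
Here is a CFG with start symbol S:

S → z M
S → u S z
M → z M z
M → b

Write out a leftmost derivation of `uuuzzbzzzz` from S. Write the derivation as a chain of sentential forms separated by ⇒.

S ⇒ uSz   [S → u S z]
uSz ⇒ uuSzz   [S → u S z]
uuSzz ⇒ uuuSzzz   [S → u S z]
uuuSzzz ⇒ uuuzMzzz   [S → z M]
uuuzMzzz ⇒ uuuzzMzzzz   [M → z M z]
uuuzzMzzzz ⇒ uuuzzbzzzz   [M → b]

S⇒uSz⇒uuSzz⇒uuuSzzz⇒uuuzMzzz⇒uuuzzMzzzz⇒uuuzzbzzzz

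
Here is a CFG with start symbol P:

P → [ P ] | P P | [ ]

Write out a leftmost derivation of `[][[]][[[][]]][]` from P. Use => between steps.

P => PP   [P → P P]
PP => PPP   [P → P P]
PPP => PPPP   [P → P P]
PPPP => []PPP   [P → [ ]]
[]PPP => [][P]PP   [P → [ P ]]
[][P]PP => [][[]]PP   [P → [ ]]
[][[]]PP => [][[]][P]P   [P → [ P ]]
[][[]][P]P => [][[]][[P]]P   [P → [ P ]]
[][[]][[P]]P => [][[]][[PP]]P   [P → P P]
[][[]][[PP]]P => [][[]][[[]P]]P   [P → [ ]]
[][[]][[[]P]]P => [][[]][[[][]]]P   [P → [ ]]
[][[]][[[][]]]P => [][[]][[[][]]][]   [P → [ ]]

P => PP => PPP => PPPP => []PPP => [][P]PP => [][[]]PP => [][[]][P]P => [][[]][[P]]P => [][[]][[PP]]P => [][[]][[[]P]]P => [][[]][[[][]]]P => [][[]][[[][]]][]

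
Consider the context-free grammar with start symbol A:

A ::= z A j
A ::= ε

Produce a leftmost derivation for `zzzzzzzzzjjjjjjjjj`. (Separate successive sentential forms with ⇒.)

A ⇒ zAj   [A ::= z A j]
zAj ⇒ zzAjj   [A ::= z A j]
zzAjj ⇒ zzzAjjj   [A ::= z A j]
zzzAjjj ⇒ zzzzAjjjj   [A ::= z A j]
zzzzAjjjj ⇒ zzzzzAjjjjj   [A ::= z A j]
zzzzzAjjjjj ⇒ zzzzzzAjjjjjj   [A ::= z A j]
zzzzzzAjjjjjj ⇒ zzzzzzzAjjjjjjj   [A ::= z A j]
zzzzzzzAjjjjjjj ⇒ zzzzzzzzAjjjjjjjj   [A ::= z A j]
zzzzzzzzAjjjjjjjj ⇒ zzzzzzzzzAjjjjjjjjj   [A ::= z A j]
zzzzzzzzzAjjjjjjjjj ⇒ zzzzzzzzzjjjjjjjjj   [A ::= ε]

A ⇒ zAj ⇒ zzAjj ⇒ zzzAjjj ⇒ zzzzAjjjj ⇒ zzzzzAjjjjj ⇒ zzzzzzAjjjjjj ⇒ zzzzzzzAjjjjjjj ⇒ zzzzzzzzAjjjjjjjj ⇒ zzzzzzzzzAjjjjjjjjj ⇒ zzzzzzzzzjjjjjjjjj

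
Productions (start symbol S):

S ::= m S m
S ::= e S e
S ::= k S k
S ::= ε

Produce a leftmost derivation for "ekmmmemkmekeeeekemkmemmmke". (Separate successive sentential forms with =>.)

S=>eSe=>ekSke=>ekmSmke=>ekmmSmmke=>ekmmmSmmmke=>ekmmmeSemmmke=>ekmmmemSmemmmke=>ekmmmemkSkmemmmke=>ekmmmemkmSmkmemmmke=>ekmmmemkmeSemkmemmmke=>ekmmmemkmekSkemkmemmmke=>ekmmmemkmekeSekemkmemmmke=>ekmmmemkmekeeSeekemkmemmmke=>ekmmmemkmekeeeekemkmemmmke

S => eSe   [S ::= e S e]
eSe => ekSke   [S ::= k S k]
ekSke => ekmSmke   [S ::= m S m]
ekmSmke => ekmmSmmke   [S ::= m S m]
ekmmSmmke => ekmmmSmmmke   [S ::= m S m]
ekmmmSmmmke => ekmmmeSemmmke   [S ::= e S e]
ekmmmeSemmmke => ekmmmemSmemmmke   [S ::= m S m]
ekmmmemSmemmmke => ekmmmemkSkmemmmke   [S ::= k S k]
ekmmmemkSkmemmmke => ekmmmemkmSmkmemmmke   [S ::= m S m]
ekmmmemkmSmkmemmmke => ekmmmemkmeSemkmemmmke   [S ::= e S e]
ekmmmemkmeSemkmemmmke => ekmmmemkmekSkemkmemmmke   [S ::= k S k]
ekmmmemkmekSkemkmemmmke => ekmmmemkmekeSekemkmemmmke   [S ::= e S e]
ekmmmemkmekeSekemkmemmmke => ekmmmemkmekeeSeekemkmemmmke   [S ::= e S e]
ekmmmemkmekeeSeekemkmemmmke => ekmmmemkmekeeeekemkmemmmke   [S ::= ε]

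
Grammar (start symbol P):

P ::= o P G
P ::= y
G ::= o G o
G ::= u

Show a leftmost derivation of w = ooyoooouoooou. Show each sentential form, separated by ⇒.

P ⇒ oPG ⇒ ooPGG ⇒ ooyGG ⇒ ooyoGoG ⇒ ooyooGooG ⇒ ooyoooGoooG ⇒ ooyooooGooooG ⇒ ooyoooouooooG ⇒ ooyoooouoooou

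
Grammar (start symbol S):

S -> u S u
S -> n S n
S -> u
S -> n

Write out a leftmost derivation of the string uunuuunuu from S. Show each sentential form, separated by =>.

S => uSu   [S -> u S u]
uSu => uuSuu   [S -> u S u]
uuSuu => uunSnuu   [S -> n S n]
uunSnuu => uunuSunuu   [S -> u S u]
uunuSunuu => uunuuunuu   [S -> u]

S => uSu => uuSuu => uunSnuu => uunuSunuu => uunuuunuu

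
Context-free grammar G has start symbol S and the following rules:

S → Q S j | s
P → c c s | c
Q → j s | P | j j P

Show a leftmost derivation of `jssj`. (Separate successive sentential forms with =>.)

S => QSj   [S → Q S j]
QSj => jsSj   [Q → j s]
jsSj => jssj   [S → s]

S => QSj => jsSj => jssj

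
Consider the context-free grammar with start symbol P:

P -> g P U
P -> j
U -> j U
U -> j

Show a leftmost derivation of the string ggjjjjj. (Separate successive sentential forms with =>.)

P => gPU   [P -> g P U]
gPU => ggPUU   [P -> g P U]
ggPUU => ggjUU   [P -> j]
ggjUU => ggjjUU   [U -> j U]
ggjjUU => ggjjjUU   [U -> j U]
ggjjjUU => ggjjjjU   [U -> j]
ggjjjjU => ggjjjjj   [U -> j]

P=>gPU=>ggPUU=>ggjUU=>ggjjUU=>ggjjjUU=>ggjjjjU=>ggjjjjj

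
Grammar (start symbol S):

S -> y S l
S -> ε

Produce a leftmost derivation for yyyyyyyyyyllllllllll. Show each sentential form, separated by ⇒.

S ⇒ ySl   [S -> y S l]
ySl ⇒ yySll   [S -> y S l]
yySll ⇒ yyySlll   [S -> y S l]
yyySlll ⇒ yyyySllll   [S -> y S l]
yyyySllll ⇒ yyyyySlllll   [S -> y S l]
yyyyySlllll ⇒ yyyyyySllllll   [S -> y S l]
yyyyyySllllll ⇒ yyyyyyySlllllll   [S -> y S l]
yyyyyyySlllllll ⇒ yyyyyyyySllllllll   [S -> y S l]
yyyyyyyySllllllll ⇒ yyyyyyyyySlllllllll   [S -> y S l]
yyyyyyyyySlllllllll ⇒ yyyyyyyyyySllllllllll   [S -> y S l]
yyyyyyyyyySllllllllll ⇒ yyyyyyyyyyllllllllll   [S -> ε]

S⇒ySl⇒yySll⇒yyySlll⇒yyyySllll⇒yyyyySlllll⇒yyyyyySllllll⇒yyyyyyySlllllll⇒yyyyyyyySllllllll⇒yyyyyyyyySlllllllll⇒yyyyyyyyyySllllllllll⇒yyyyyyyyyyllllllllll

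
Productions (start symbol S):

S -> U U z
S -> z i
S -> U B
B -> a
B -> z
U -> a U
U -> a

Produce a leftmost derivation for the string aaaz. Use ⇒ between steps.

S ⇒ UUz ⇒ aUUz ⇒ aaUz ⇒ aaaz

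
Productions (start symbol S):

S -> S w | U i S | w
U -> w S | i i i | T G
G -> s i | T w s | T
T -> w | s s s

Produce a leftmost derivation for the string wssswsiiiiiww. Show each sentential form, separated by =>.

S => UiS => TGiS => wGiS => wTwsiS => wssswsiS => wssswsiSw => wssswsiUiSw => wssswsiiiiiSw => wssswsiiiiiww

S => UiS   [S -> U i S]
UiS => TGiS   [U -> T G]
TGiS => wGiS   [T -> w]
wGiS => wTwsiS   [G -> T w s]
wTwsiS => wssswsiS   [T -> s s s]
wssswsiS => wssswsiSw   [S -> S w]
wssswsiSw => wssswsiUiSw   [S -> U i S]
wssswsiUiSw => wssswsiiiiiSw   [U -> i i i]
wssswsiiiiiSw => wssswsiiiiiww   [S -> w]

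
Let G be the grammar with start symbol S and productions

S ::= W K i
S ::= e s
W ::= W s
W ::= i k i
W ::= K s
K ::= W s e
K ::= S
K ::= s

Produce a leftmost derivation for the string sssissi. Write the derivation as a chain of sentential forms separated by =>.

S => WKi   [S ::= W K i]
WKi => KsKi   [W ::= K s]
KsKi => SsKi   [K ::= S]
SsKi => WKisKi   [S ::= W K i]
WKisKi => KsKisKi   [W ::= K s]
KsKisKi => ssKisKi   [K ::= s]
ssKisKi => sssisKi   [K ::= s]
sssisKi => sssissi   [K ::= s]

S=>WKi=>KsKi=>SsKi=>WKisKi=>KsKisKi=>ssKisKi=>sssisKi=>sssissi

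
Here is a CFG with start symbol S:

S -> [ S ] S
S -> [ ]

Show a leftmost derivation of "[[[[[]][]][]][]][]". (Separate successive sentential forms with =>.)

S => [S]S => [[S]S]S => [[[S]S]S]S => [[[[S]S]S]S]S => [[[[[]]S]S]S]S => [[[[[]][]]S]S]S => [[[[[]][]][]]S]S => [[[[[]][]][]][]]S => [[[[[]][]][]][]][]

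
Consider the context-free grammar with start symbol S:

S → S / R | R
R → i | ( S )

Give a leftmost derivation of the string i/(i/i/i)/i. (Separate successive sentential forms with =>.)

S => S/R => S/R/R => R/R/R => i/R/R => i/(S)/R => i/(S/R)/R => i/(S/R/R)/R => i/(R/R/R)/R => i/(i/R/R)/R => i/(i/i/R)/R => i/(i/i/i)/R => i/(i/i/i)/i

S => S/R   [S → S / R]
S/R => S/R/R   [S → S / R]
S/R/R => R/R/R   [S → R]
R/R/R => i/R/R   [R → i]
i/R/R => i/(S)/R   [R → ( S )]
i/(S)/R => i/(S/R)/R   [S → S / R]
i/(S/R)/R => i/(S/R/R)/R   [S → S / R]
i/(S/R/R)/R => i/(R/R/R)/R   [S → R]
i/(R/R/R)/R => i/(i/R/R)/R   [R → i]
i/(i/R/R)/R => i/(i/i/R)/R   [R → i]
i/(i/i/R)/R => i/(i/i/i)/R   [R → i]
i/(i/i/i)/R => i/(i/i/i)/i   [R → i]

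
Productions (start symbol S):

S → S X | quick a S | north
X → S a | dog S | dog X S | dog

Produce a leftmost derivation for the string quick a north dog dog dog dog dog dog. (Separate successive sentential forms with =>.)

S => quick a S => quick a S X => quick a S X X => quick a S X X X => quick a S X X X X => quick a S X X X X X => quick a S X X X X X X => quick a north X X X X X X => quick a north dog X X X X X => quick a north dog dog X X X X => quick a north dog dog dog X X X => quick a north dog dog dog dog X X => quick a north dog dog dog dog dog X => quick a north dog dog dog dog dog dog

S => quick a S   [S → quick a S]
quick a S => quick a S X   [S → S X]
quick a S X => quick a S X X   [S → S X]
quick a S X X => quick a S X X X   [S → S X]
quick a S X X X => quick a S X X X X   [S → S X]
quick a S X X X X => quick a S X X X X X   [S → S X]
quick a S X X X X X => quick a S X X X X X X   [S → S X]
quick a S X X X X X X => quick a north X X X X X X   [S → north]
quick a north X X X X X X => quick a north dog X X X X X   [X → dog]
quick a north dog X X X X X => quick a north dog dog X X X X   [X → dog]
quick a north dog dog X X X X => quick a north dog dog dog X X X   [X → dog]
quick a north dog dog dog X X X => quick a north dog dog dog dog X X   [X → dog]
quick a north dog dog dog dog X X => quick a north dog dog dog dog dog X   [X → dog]
quick a north dog dog dog dog dog X => quick a north dog dog dog dog dog dog   [X → dog]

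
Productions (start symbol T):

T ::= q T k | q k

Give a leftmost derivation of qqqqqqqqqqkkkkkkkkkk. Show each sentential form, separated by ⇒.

T ⇒ qTk ⇒ qqTkk ⇒ qqqTkkk ⇒ qqqqTkkkk ⇒ qqqqqTkkkkk ⇒ qqqqqqTkkkkkk ⇒ qqqqqqqTkkkkkkk ⇒ qqqqqqqqTkkkkkkkk ⇒ qqqqqqqqqTkkkkkkkkk ⇒ qqqqqqqqqqkkkkkkkkkk

T ⇒ qTk   [T ::= q T k]
qTk ⇒ qqTkk   [T ::= q T k]
qqTkk ⇒ qqqTkkk   [T ::= q T k]
qqqTkkk ⇒ qqqqTkkkk   [T ::= q T k]
qqqqTkkkk ⇒ qqqqqTkkkkk   [T ::= q T k]
qqqqqTkkkkk ⇒ qqqqqqTkkkkkk   [T ::= q T k]
qqqqqqTkkkkkk ⇒ qqqqqqqTkkkkkkk   [T ::= q T k]
qqqqqqqTkkkkkkk ⇒ qqqqqqqqTkkkkkkkk   [T ::= q T k]
qqqqqqqqTkkkkkkkk ⇒ qqqqqqqqqTkkkkkkkkk   [T ::= q T k]
qqqqqqqqqTkkkkkkkkk ⇒ qqqqqqqqqqkkkkkkkkkk   [T ::= q k]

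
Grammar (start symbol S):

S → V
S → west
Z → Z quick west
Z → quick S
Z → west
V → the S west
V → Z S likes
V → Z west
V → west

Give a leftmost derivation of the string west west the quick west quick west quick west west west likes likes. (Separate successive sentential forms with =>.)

S => V => Z S likes => west S likes => west V likes => west Z S likes likes => west west S likes likes => west west V likes likes => west west the S west likes likes => west west the V west likes likes => west west the Z west west likes likes => west west the Z quick west west west likes likes => west west the Z quick west quick west west west likes likes => west west the quick S quick west quick west west west likes likes => west west the quick west quick west quick west west west likes likes

S => V   [S → V]
V => Z S likes   [V → Z S likes]
Z S likes => west S likes   [Z → west]
west S likes => west V likes   [S → V]
west V likes => west Z S likes likes   [V → Z S likes]
west Z S likes likes => west west S likes likes   [Z → west]
west west S likes likes => west west V likes likes   [S → V]
west west V likes likes => west west the S west likes likes   [V → the S west]
west west the S west likes likes => west west the V west likes likes   [S → V]
west west the V west likes likes => west west the Z west west likes likes   [V → Z west]
west west the Z west west likes likes => west west the Z quick west west west likes likes   [Z → Z quick west]
west west the Z quick west west west likes likes => west west the Z quick west quick west west west likes likes   [Z → Z quick west]
west west the Z quick west quick west west west likes likes => west west the quick S quick west quick west west west likes likes   [Z → quick S]
west west the quick S quick west quick west west west likes likes => west west the quick west quick west quick west west west likes likes   [S → west]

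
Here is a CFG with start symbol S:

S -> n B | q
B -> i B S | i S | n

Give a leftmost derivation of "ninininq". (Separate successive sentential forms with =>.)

S => nB   [S -> n B]
nB => niS   [B -> i S]
niS => ninB   [S -> n B]
ninB => niniS   [B -> i S]
niniS => nininB   [S -> n B]
nininB => nininiBS   [B -> i B S]
nininiBS => ninininS   [B -> n]
ninininS => ninininq   [S -> q]

S => nB => niS => ninB => niniS => nininB => nininiBS => ninininS => ninininq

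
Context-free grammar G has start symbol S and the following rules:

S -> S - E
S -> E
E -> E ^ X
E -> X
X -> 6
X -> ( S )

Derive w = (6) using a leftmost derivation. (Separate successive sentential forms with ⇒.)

S ⇒ E ⇒ X ⇒ (S) ⇒ (E) ⇒ (X) ⇒ (6)

S ⇒ E   [S -> E]
E ⇒ X   [E -> X]
X ⇒ (S)   [X -> ( S )]
(S) ⇒ (E)   [S -> E]
(E) ⇒ (X)   [E -> X]
(X) ⇒ (6)   [X -> 6]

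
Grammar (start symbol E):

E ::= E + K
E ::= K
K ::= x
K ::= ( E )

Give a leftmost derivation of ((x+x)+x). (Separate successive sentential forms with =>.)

E => K   [E ::= K]
K => (E)   [K ::= ( E )]
(E) => (E+K)   [E ::= E + K]
(E+K) => (K+K)   [E ::= K]
(K+K) => ((E)+K)   [K ::= ( E )]
((E)+K) => ((E+K)+K)   [E ::= E + K]
((E+K)+K) => ((K+K)+K)   [E ::= K]
((K+K)+K) => ((x+K)+K)   [K ::= x]
((x+K)+K) => ((x+x)+K)   [K ::= x]
((x+x)+K) => ((x+x)+x)   [K ::= x]

E => K => (E) => (E+K) => (K+K) => ((E)+K) => ((E+K)+K) => ((K+K)+K) => ((x+K)+K) => ((x+x)+K) => ((x+x)+x)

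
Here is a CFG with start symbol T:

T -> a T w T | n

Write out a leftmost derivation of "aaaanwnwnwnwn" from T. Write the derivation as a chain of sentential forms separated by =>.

T => aTwT => aaTwTwT => aaaTwTwTwT => aaaaTwTwTwTwT => aaaanwTwTwTwT => aaaanwnwTwTwT => aaaanwnwnwTwT => aaaanwnwnwnwT => aaaanwnwnwnwn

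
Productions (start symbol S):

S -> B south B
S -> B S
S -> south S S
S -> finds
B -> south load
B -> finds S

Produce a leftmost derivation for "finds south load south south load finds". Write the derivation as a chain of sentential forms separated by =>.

S => B S => finds S S => finds B south B S => finds south load south B S => finds south load south south load S => finds south load south south load finds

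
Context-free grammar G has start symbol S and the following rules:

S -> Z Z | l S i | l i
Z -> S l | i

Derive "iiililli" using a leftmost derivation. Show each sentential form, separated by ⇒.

S⇒ZZ⇒SlZ⇒ZZlZ⇒iZlZ⇒iSllZ⇒iZZllZ⇒iSlZllZ⇒iZZlZllZ⇒iiZlZllZ⇒iiilZllZ⇒iiilillZ⇒iiililli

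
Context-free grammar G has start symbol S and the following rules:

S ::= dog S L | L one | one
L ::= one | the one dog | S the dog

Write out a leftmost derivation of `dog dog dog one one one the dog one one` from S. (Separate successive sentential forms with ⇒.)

S ⇒ dog S L   [S ::= dog S L]
dog S L ⇒ dog dog S L L   [S ::= dog S L]
dog dog S L L ⇒ dog dog dog S L L L   [S ::= dog S L]
dog dog dog S L L L ⇒ dog dog dog L one L L L   [S ::= L one]
dog dog dog L one L L L ⇒ dog dog dog one one L L L   [L ::= one]
dog dog dog one one L L L ⇒ dog dog dog one one S the dog L L   [L ::= S the dog]
dog dog dog one one S the dog L L ⇒ dog dog dog one one one the dog L L   [S ::= one]
dog dog dog one one one the dog L L ⇒ dog dog dog one one one the dog one L   [L ::= one]
dog dog dog one one one the dog one L ⇒ dog dog dog one one one the dog one one   [L ::= one]

S ⇒ dog S L ⇒ dog dog S L L ⇒ dog dog dog S L L L ⇒ dog dog dog L one L L L ⇒ dog dog dog one one L L L ⇒ dog dog dog one one S the dog L L ⇒ dog dog dog one one one the dog L L ⇒ dog dog dog one one one the dog one L ⇒ dog dog dog one one one the dog one one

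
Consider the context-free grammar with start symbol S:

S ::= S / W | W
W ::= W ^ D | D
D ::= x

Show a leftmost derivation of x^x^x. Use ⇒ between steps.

S ⇒ W   [S ::= W]
W ⇒ W^D   [W ::= W ^ D]
W^D ⇒ W^D^D   [W ::= W ^ D]
W^D^D ⇒ D^D^D   [W ::= D]
D^D^D ⇒ x^D^D   [D ::= x]
x^D^D ⇒ x^x^D   [D ::= x]
x^x^D ⇒ x^x^x   [D ::= x]

S ⇒ W ⇒ W^D ⇒ W^D^D ⇒ D^D^D ⇒ x^D^D ⇒ x^x^D ⇒ x^x^x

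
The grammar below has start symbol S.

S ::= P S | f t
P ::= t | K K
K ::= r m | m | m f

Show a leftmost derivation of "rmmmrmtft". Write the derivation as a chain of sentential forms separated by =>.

S => PS => KKS => rmKS => rmmS => rmmPS => rmmKKS => rmmmKS => rmmmrmS => rmmmrmPS => rmmmrmtS => rmmmrmtft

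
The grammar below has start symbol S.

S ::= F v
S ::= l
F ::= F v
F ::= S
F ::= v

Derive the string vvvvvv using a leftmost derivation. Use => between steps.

S=>Fv=>Fvv=>Fvvv=>Svvv=>Fvvvv=>Fvvvvv=>vvvvvv

S => Fv   [S ::= F v]
Fv => Fvv   [F ::= F v]
Fvv => Fvvv   [F ::= F v]
Fvvv => Svvv   [F ::= S]
Svvv => Fvvvv   [S ::= F v]
Fvvvv => Fvvvvv   [F ::= F v]
Fvvvvv => vvvvvv   [F ::= v]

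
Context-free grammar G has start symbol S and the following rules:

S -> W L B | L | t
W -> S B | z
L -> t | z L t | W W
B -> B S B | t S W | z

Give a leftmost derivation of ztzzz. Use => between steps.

S => L => WW => SBW => WLBBW => zLBBW => ztBBW => ztzBW => ztzzW => ztzzz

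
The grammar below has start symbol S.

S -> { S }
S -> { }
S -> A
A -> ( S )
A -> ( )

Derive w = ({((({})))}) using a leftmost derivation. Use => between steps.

S => A   [S -> A]
A => (S)   [A -> ( S )]
(S) => ({S})   [S -> { S }]
({S}) => ({A})   [S -> A]
({A}) => ({(S)})   [A -> ( S )]
({(S)}) => ({(A)})   [S -> A]
({(A)}) => ({((S))})   [A -> ( S )]
({((S))}) => ({((A))})   [S -> A]
({((A))}) => ({(((S)))})   [A -> ( S )]
({(((S)))}) => ({((({})))})   [S -> { }]

S => A => (S) => ({S}) => ({A}) => ({(S)}) => ({(A)}) => ({((S))}) => ({((A))}) => ({(((S)))}) => ({((({})))})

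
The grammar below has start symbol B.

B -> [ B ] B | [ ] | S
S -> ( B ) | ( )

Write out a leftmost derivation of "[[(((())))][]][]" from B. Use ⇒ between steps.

B⇒[B]B⇒[[B]B]B⇒[[S]B]B⇒[[(B)]B]B⇒[[(S)]B]B⇒[[((B))]B]B⇒[[((S))]B]B⇒[[(((B)))]B]B⇒[[(((S)))]B]B⇒[[(((())))]B]B⇒[[(((())))][]]B⇒[[(((())))][]][]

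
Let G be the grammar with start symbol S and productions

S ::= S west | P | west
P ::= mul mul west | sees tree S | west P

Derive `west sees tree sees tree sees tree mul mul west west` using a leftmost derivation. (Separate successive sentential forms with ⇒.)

S ⇒ P   [S ::= P]
P ⇒ west P   [P ::= west P]
west P ⇒ west sees tree S   [P ::= sees tree S]
west sees tree S ⇒ west sees tree S west   [S ::= S west]
west sees tree S west ⇒ west sees tree P west   [S ::= P]
west sees tree P west ⇒ west sees tree sees tree S west   [P ::= sees tree S]
west sees tree sees tree S west ⇒ west sees tree sees tree P west   [S ::= P]
west sees tree sees tree P west ⇒ west sees tree sees tree sees tree S west   [P ::= sees tree S]
west sees tree sees tree sees tree S west ⇒ west sees tree sees tree sees tree P west   [S ::= P]
west sees tree sees tree sees tree P west ⇒ west sees tree sees tree sees tree mul mul west west   [P ::= mul mul west]

S ⇒ P ⇒ west P ⇒ west sees tree S ⇒ west sees tree S west ⇒ west sees tree P west ⇒ west sees tree sees tree S west ⇒ west sees tree sees tree P west ⇒ west sees tree sees tree sees tree S west ⇒ west sees tree sees tree sees tree P west ⇒ west sees tree sees tree sees tree mul mul west west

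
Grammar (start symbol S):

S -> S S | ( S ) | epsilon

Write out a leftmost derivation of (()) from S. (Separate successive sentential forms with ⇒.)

S ⇒ SS   [S -> S S]
SS ⇒ SSS   [S -> S S]
SSS ⇒ (S)SS   [S -> ( S )]
(S)SS ⇒ (SS)SS   [S -> S S]
(SS)SS ⇒ ((S)S)SS   [S -> ( S )]
((S)S)SS ⇒ (()S)SS   [S -> epsilon]
(()S)SS ⇒ (())SS   [S -> epsilon]
(())SS ⇒ (())S   [S -> epsilon]
(())S ⇒ (())   [S -> epsilon]

S⇒SS⇒SSS⇒(S)SS⇒(SS)SS⇒((S)S)SS⇒(()S)SS⇒(())SS⇒(())S⇒(())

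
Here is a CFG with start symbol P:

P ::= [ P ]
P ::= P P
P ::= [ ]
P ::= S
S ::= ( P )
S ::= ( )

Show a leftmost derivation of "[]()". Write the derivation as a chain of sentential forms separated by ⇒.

P ⇒ PP ⇒ []P ⇒ []S ⇒ []()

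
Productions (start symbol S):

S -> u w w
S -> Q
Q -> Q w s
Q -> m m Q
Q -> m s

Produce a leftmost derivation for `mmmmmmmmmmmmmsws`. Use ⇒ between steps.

S ⇒ Q ⇒ Qws ⇒ mmQws ⇒ mmmmQws ⇒ mmmmmmQws ⇒ mmmmmmmmQws ⇒ mmmmmmmmmmQws ⇒ mmmmmmmmmmmmQws ⇒ mmmmmmmmmmmmmsws

S ⇒ Q   [S -> Q]
Q ⇒ Qws   [Q -> Q w s]
Qws ⇒ mmQws   [Q -> m m Q]
mmQws ⇒ mmmmQws   [Q -> m m Q]
mmmmQws ⇒ mmmmmmQws   [Q -> m m Q]
mmmmmmQws ⇒ mmmmmmmmQws   [Q -> m m Q]
mmmmmmmmQws ⇒ mmmmmmmmmmQws   [Q -> m m Q]
mmmmmmmmmmQws ⇒ mmmmmmmmmmmmQws   [Q -> m m Q]
mmmmmmmmmmmmQws ⇒ mmmmmmmmmmmmmsws   [Q -> m s]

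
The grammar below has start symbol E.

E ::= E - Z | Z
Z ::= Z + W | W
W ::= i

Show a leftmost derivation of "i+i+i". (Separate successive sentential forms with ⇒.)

E ⇒ Z ⇒ Z+W ⇒ Z+W+W ⇒ W+W+W ⇒ i+W+W ⇒ i+i+W ⇒ i+i+i

E ⇒ Z   [E ::= Z]
Z ⇒ Z+W   [Z ::= Z + W]
Z+W ⇒ Z+W+W   [Z ::= Z + W]
Z+W+W ⇒ W+W+W   [Z ::= W]
W+W+W ⇒ i+W+W   [W ::= i]
i+W+W ⇒ i+i+W   [W ::= i]
i+i+W ⇒ i+i+i   [W ::= i]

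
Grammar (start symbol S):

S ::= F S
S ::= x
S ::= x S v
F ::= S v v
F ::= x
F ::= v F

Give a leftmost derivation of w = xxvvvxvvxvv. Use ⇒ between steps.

S ⇒ xSv ⇒ xxSvv ⇒ xxFSvv ⇒ xxvFSvv ⇒ xxvvFSvv ⇒ xxvvvFSvv ⇒ xxvvvSvvSvv ⇒ xxvvvxvvSvv ⇒ xxvvvxvvxvv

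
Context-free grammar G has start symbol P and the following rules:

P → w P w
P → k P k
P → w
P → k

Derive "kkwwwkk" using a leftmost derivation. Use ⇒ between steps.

P⇒kPk⇒kkPkk⇒kkwPwkk⇒kkwwwkk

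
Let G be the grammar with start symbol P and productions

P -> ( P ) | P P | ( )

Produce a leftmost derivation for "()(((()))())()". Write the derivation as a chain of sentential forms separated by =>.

P => PP => PPP => ()PP => ()(P)P => ()(PP)P => ()((P)P)P => ()(((P))P)P => ()(((()))P)P => ()(((()))())P => ()(((()))())()

P => PP   [P -> P P]
PP => PPP   [P -> P P]
PPP => ()PP   [P -> ( )]
()PP => ()(P)P   [P -> ( P )]
()(P)P => ()(PP)P   [P -> P P]
()(PP)P => ()((P)P)P   [P -> ( P )]
()((P)P)P => ()(((P))P)P   [P -> ( P )]
()(((P))P)P => ()(((()))P)P   [P -> ( )]
()(((()))P)P => ()(((()))())P   [P -> ( )]
()(((()))())P => ()(((()))())()   [P -> ( )]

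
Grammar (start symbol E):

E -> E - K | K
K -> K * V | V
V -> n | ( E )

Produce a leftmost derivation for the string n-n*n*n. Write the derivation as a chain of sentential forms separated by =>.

E => E-K => K-K => V-K => n-K => n-K*V => n-K*V*V => n-V*V*V => n-n*V*V => n-n*n*V => n-n*n*n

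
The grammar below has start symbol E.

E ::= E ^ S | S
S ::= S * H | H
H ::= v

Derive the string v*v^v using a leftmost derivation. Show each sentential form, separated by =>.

E=>E^S=>S^S=>S*H^S=>H*H^S=>v*H^S=>v*v^S=>v*v^H=>v*v^v

E => E^S   [E ::= E ^ S]
E^S => S^S   [E ::= S]
S^S => S*H^S   [S ::= S * H]
S*H^S => H*H^S   [S ::= H]
H*H^S => v*H^S   [H ::= v]
v*H^S => v*v^S   [H ::= v]
v*v^S => v*v^H   [S ::= H]
v*v^H => v*v^v   [H ::= v]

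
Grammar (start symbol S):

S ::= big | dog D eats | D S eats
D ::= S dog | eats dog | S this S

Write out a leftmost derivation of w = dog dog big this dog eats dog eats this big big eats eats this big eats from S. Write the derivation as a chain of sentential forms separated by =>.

S => dog D eats   [S ::= dog D eats]
dog D eats => dog S this S eats   [D ::= S this S]
dog S this S eats => dog dog D eats this S eats   [S ::= dog D eats]
dog dog D eats this S eats => dog dog S this S eats this S eats   [D ::= S this S]
dog dog S this S eats this S eats => dog dog big this S eats this S eats   [S ::= big]
dog dog big this S eats this S eats => dog dog big this D S eats eats this S eats   [S ::= D S eats]
dog dog big this D S eats eats this S eats => dog dog big this S this S S eats eats this S eats   [D ::= S this S]
dog dog big this S this S S eats eats this S eats => dog dog big this dog D eats this S S eats eats this S eats   [S ::= dog D eats]
dog dog big this dog D eats this S S eats eats this S eats => dog dog big this dog eats dog eats this S S eats eats this S eats   [D ::= eats dog]
dog dog big this dog eats dog eats this S S eats eats this S eats => dog dog big this dog eats dog eats this big S eats eats this S eats   [S ::= big]
dog dog big this dog eats dog eats this big S eats eats this S eats => dog dog big this dog eats dog eats this big big eats eats this S eats   [S ::= big]
dog dog big this dog eats dog eats this big big eats eats this S eats => dog dog big this dog eats dog eats this big big eats eats this big eats   [S ::= big]

S => dog D eats => dog S this S eats => dog dog D eats this S eats => dog dog S this S eats this S eats => dog dog big this S eats this S eats => dog dog big this D S eats eats this S eats => dog dog big this S this S S eats eats this S eats => dog dog big this dog D eats this S S eats eats this S eats => dog dog big this dog eats dog eats this S S eats eats this S eats => dog dog big this dog eats dog eats this big S eats eats this S eats => dog dog big this dog eats dog eats this big big eats eats this S eats => dog dog big this dog eats dog eats this big big eats eats this big eats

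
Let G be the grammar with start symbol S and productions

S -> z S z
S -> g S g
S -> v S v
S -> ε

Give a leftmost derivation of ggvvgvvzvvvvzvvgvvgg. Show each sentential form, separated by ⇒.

S⇒gSg⇒ggSgg⇒ggvSvgg⇒ggvvSvvgg⇒ggvvgSgvvgg⇒ggvvgvSvgvvgg⇒ggvvgvvSvvgvvgg⇒ggvvgvvzSzvvgvvgg⇒ggvvgvvzvSvzvvgvvgg⇒ggvvgvvzvvSvvzvvgvvgg⇒ggvvgvvzvvvvzvvgvvgg

S ⇒ gSg   [S -> g S g]
gSg ⇒ ggSgg   [S -> g S g]
ggSgg ⇒ ggvSvgg   [S -> v S v]
ggvSvgg ⇒ ggvvSvvgg   [S -> v S v]
ggvvSvvgg ⇒ ggvvgSgvvgg   [S -> g S g]
ggvvgSgvvgg ⇒ ggvvgvSvgvvgg   [S -> v S v]
ggvvgvSvgvvgg ⇒ ggvvgvvSvvgvvgg   [S -> v S v]
ggvvgvvSvvgvvgg ⇒ ggvvgvvzSzvvgvvgg   [S -> z S z]
ggvvgvvzSzvvgvvgg ⇒ ggvvgvvzvSvzvvgvvgg   [S -> v S v]
ggvvgvvzvSvzvvgvvgg ⇒ ggvvgvvzvvSvvzvvgvvgg   [S -> v S v]
ggvvgvvzvvSvvzvvgvvgg ⇒ ggvvgvvzvvvvzvvgvvgg   [S -> ε]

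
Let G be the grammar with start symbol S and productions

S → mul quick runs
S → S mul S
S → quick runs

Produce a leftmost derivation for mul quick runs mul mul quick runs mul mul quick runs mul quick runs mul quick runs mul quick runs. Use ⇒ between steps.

S ⇒ S mul S   [S → S mul S]
S mul S ⇒ S mul S mul S   [S → S mul S]
S mul S mul S ⇒ mul quick runs mul S mul S   [S → mul quick runs]
mul quick runs mul S mul S ⇒ mul quick runs mul mul quick runs mul S   [S → mul quick runs]
mul quick runs mul mul quick runs mul S ⇒ mul quick runs mul mul quick runs mul S mul S   [S → S mul S]
mul quick runs mul mul quick runs mul S mul S ⇒ mul quick runs mul mul quick runs mul S mul S mul S   [S → S mul S]
mul quick runs mul mul quick runs mul S mul S mul S ⇒ mul quick runs mul mul quick runs mul mul quick runs mul S mul S   [S → mul quick runs]
mul quick runs mul mul quick runs mul mul quick runs mul S mul S ⇒ mul quick runs mul mul quick runs mul mul quick runs mul S mul S mul S   [S → S mul S]
mul quick runs mul mul quick runs mul mul quick runs mul S mul S mul S ⇒ mul quick runs mul mul quick runs mul mul quick runs mul quick runs mul S mul S   [S → quick runs]
mul quick runs mul mul quick runs mul mul quick runs mul quick runs mul S mul S ⇒ mul quick runs mul mul quick runs mul mul quick runs mul quick runs mul quick runs mul S   [S → quick runs]
mul quick runs mul mul quick runs mul mul quick runs mul quick runs mul quick runs mul S ⇒ mul quick runs mul mul quick runs mul mul quick runs mul quick runs mul quick runs mul quick runs   [S → quick runs]

S ⇒ S mul S ⇒ S mul S mul S ⇒ mul quick runs mul S mul S ⇒ mul quick runs mul mul quick runs mul S ⇒ mul quick runs mul mul quick runs mul S mul S ⇒ mul quick runs mul mul quick runs mul S mul S mul S ⇒ mul quick runs mul mul quick runs mul mul quick runs mul S mul S ⇒ mul quick runs mul mul quick runs mul mul quick runs mul S mul S mul S ⇒ mul quick runs mul mul quick runs mul mul quick runs mul quick runs mul S mul S ⇒ mul quick runs mul mul quick runs mul mul quick runs mul quick runs mul quick runs mul S ⇒ mul quick runs mul mul quick runs mul mul quick runs mul quick runs mul quick runs mul quick runs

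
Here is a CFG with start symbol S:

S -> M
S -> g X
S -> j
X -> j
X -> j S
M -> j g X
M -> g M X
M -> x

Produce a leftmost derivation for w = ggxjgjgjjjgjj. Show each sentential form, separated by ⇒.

S⇒M⇒gMX⇒ggMXX⇒ggxXX⇒ggxjSX⇒ggxjgXX⇒ggxjgjSX⇒ggxjgjgXX⇒ggxjgjgjSX⇒ggxjgjgjjX⇒ggxjgjgjjjS⇒ggxjgjgjjjgX⇒ggxjgjgjjjgjS⇒ggxjgjgjjjgjj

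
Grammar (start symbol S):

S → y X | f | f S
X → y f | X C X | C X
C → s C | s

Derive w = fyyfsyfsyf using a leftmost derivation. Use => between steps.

S => fS => fyX => fyXCX => fyXCXCX => fyyfCXCX => fyyfsXCX => fyyfsyfCX => fyyfsyfsX => fyyfsyfsyf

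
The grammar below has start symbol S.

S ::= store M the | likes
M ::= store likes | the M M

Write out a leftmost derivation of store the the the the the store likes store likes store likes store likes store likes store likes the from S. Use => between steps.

S => store M the => store the M M the => store the the M M M the => store the the the M M M M the => store the the the the M M M M M the => store the the the the the M M M M M M the => store the the the the the store likes M M M M M the => store the the the the the store likes store likes M M M M the => store the the the the the store likes store likes store likes M M M the => store the the the the the store likes store likes store likes store likes M M the => store the the the the the store likes store likes store likes store likes store likes M the => store the the the the the store likes store likes store likes store likes store likes store likes the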